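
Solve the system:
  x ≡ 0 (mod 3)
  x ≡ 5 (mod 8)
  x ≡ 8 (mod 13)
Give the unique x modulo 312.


Moduli 3, 8, 13 are pairwise coprime; by CRT there is a unique solution modulo M = 3 · 8 · 13 = 312.
Solve pairwise, accumulating the modulus:
  Start with x ≡ 0 (mod 3).
  Combine with x ≡ 5 (mod 8): since gcd(3, 8) = 1, we get a unique residue mod 24.
    Write x = 0 + 3·t and substitute into x ≡ 5 (mod 8): 3·t ≡ 5 − 0 = 5 (mod 8).
    The inverse of 3 mod 8 is 3 (since 3·3 = 9 = 1·8 + 1), so t ≡ 3·5 = 15 ≡ 7 (mod 8).
    Then x = 0 + 3·7 = 21, valid modulo lcm(3, 8) = 24: x ≡ 21 (mod 24).
  Combine with x ≡ 8 (mod 13): since gcd(24, 13) = 1, we get a unique residue mod 312.
    Write x = 21 + 24·t and substitute into x ≡ 8 (mod 13): 24·t ≡ 8 − 21 = -13 (mod 13).
    Reduce coefficients mod 13: 11·t ≡ 0 (mod 13).
    The inverse of 11 mod 13 is 6 (since 11·6 = 66 = 5·13 + 1), so t ≡ 6·0 = 0 ≡ 0 (mod 13).
    Then x = 21 + 24·0 = 21, valid modulo lcm(24, 13) = 312: x ≡ 21 (mod 312).
Verify: 21 mod 3 = 0 ✓, 21 mod 8 = 5 ✓, 21 mod 13 = 8 ✓.

x ≡ 21 (mod 312).


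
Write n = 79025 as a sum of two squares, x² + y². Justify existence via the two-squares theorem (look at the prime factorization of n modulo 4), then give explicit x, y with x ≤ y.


Step 1: Factor n = 79025 = 5^2 · 29 · 109.
Step 2: Check the mod-4 condition on each prime factor: 5 ≡ 1 (mod 4), exponent 2; 29 ≡ 1 (mod 4), exponent 1; 109 ≡ 1 (mod 4), exponent 1.
All primes ≡ 3 (mod 4) appear to even exponent (or don't appear), so by the two-squares theorem n IS expressible as a sum of two squares.
Step 3: Build a representation. Group n = k² · m with k = 5 and m = 29 · 109 = 3161 (a product of primes ≡ 1 (mod 4)); a representation of m scales to one of n via (k·x)² + (k·y)² = k²(x² + y²). Each prime p ≡ 1 (mod 4) is itself a sum of two squares; find a² by testing p − a² for a perfect square:
  29: 29 − 1² = 28, 29 − 2² = 25 = 5² ⇒ 29 = 2² + 5².
  109: 109 − 1² = 108, 109 − 2² = 105, 109 − 3² = 100 = 10² ⇒ 109 = 3² + 10².
  Combine using the Brahmagupta–Fibonacci identity (a² + b²)(c² + d²) = (ac − bd)² + (ad + bc)² = (ac + bd)² + (ad − bc)²:
  29 · 109 = 3161: from (2² + 5²)(3² + 10²), take (2·3 − 5·10, 2·10 + 5·3) = (6 − 50, 20 + 15) = (-44, 35); dropping signs (only squares matter) gives (44, 35); check 44² + 35² = 1936 + 1225 = 3161 ✓.
  Scale by k = 5: (5·44, 5·35) = (220, 175).
Step 4: Order so x ≤ y and verify: 175² + 220² = 30625 + 48400 = 79025 = n. ✓

n = 79025 = 175² + 220² (one valid representation with x ≤ y).


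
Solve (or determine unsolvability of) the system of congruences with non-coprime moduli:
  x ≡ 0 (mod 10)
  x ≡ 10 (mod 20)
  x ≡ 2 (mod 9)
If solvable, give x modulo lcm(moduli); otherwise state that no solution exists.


Moduli 10, 20, 9 are not pairwise coprime, so CRT works modulo lcm(m_i) when all pairwise compatibility conditions hold.
Pairwise compatibility: gcd(m_i, m_j) must divide a_i - a_j for every pair.
Merge one congruence at a time:
  Start: x ≡ 0 (mod 10).
  Combine with x ≡ 10 (mod 20): gcd(10, 20) = 10; 10 - 0 = 10, which IS divisible by 10, so compatible.
    Write x = 0 + 10·t and substitute into x ≡ 10 (mod 20): 10·t ≡ 10 − 0 = 10 (mod 20).
    Divide the congruence (and modulus) by g = 10: 1·t ≡ 1 (mod 2).
    So t ≡ 1 (mod 2).
    Then x = 0 + 10·1 = 10, valid modulo lcm(10, 20) = 20: x ≡ 10 (mod 20).
  Combine with x ≡ 2 (mod 9): gcd(20, 9) = 1; 2 - 10 = -8, which IS divisible by 1, so compatible.
    Write x = 10 + 20·t and substitute into x ≡ 2 (mod 9): 20·t ≡ 2 − 10 = -8 (mod 9).
    Reduce coefficients mod 9: 2·t ≡ 1 (mod 9).
    The inverse of 2 mod 9 is 5 (since 2·5 = 10 = 1·9 + 1), so t ≡ 5·1 = 5 ≡ 5 (mod 9).
    Then x = 10 + 20·5 = 110, valid modulo lcm(20, 9) = 180: x ≡ 110 (mod 180).
Verify: 110 mod 10 = 0, 110 mod 20 = 10, 110 mod 9 = 2.

x ≡ 110 (mod 180).


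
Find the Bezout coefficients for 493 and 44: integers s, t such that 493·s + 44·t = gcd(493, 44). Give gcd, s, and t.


Euclidean algorithm on (493, 44) — divide until remainder is 0:
  493 = 11 · 44 + 9
  44 = 4 · 9 + 8
  9 = 1 · 8 + 1
  8 = 8 · 1 + 0
gcd(493, 44) = 1.
Track Bezout coefficients alongside the remainders: start with r₀ = 493 = a·1 + b·0 (s = 1, t = 0) and r₁ = 44 = a·0 + b·1 (s = 0, t = 1); each new remainder r_{k+1} = r_{k-1} − q_k·r_k inherits s_{k+1} = s_{k-1} − q_k·s_k, t_{k+1} = t_{k-1} − q_k·t_k, so r_k = a·s_k + b·t_k at every step:
  q = 11: r = 9, s = 1 − 11·0 = 1, t = 0 − 11·1 = -11  (check: 493·1 + 44·(-11) = 9)
  q = 4: r = 8, s = 0 − 4·1 = -4, t = 1 − 4·(-11) = 45  (check: 493·(-4) + 44·45 = 8)
  q = 1: r = 1, s = 1 − 1·(-4) = 5, t = -11 − 1·45 = -56  (check: 493·5 + 44·(-56) = 1)
The row with r = 1 (the gcd) gives the Bezout coefficients s = 5, t = -56.
Result: 493 · (5) + 44 · (-56) = 1.

gcd(493, 44) = 1; s = 5, t = -56 (check: 493·5 + 44·(-56) = 1).


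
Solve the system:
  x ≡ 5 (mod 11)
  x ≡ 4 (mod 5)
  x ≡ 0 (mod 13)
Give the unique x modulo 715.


Moduli 11, 5, 13 are pairwise coprime; by CRT there is a unique solution modulo M = 11 · 5 · 13 = 715.
Solve pairwise, accumulating the modulus:
  Start with x ≡ 5 (mod 11).
  Combine with x ≡ 4 (mod 5): since gcd(11, 5) = 1, we get a unique residue mod 55.
    Write x = 5 + 11·t and substitute into x ≡ 4 (mod 5): 11·t ≡ 4 − 5 = -1 (mod 5).
    Reduce coefficients mod 5: 1·t ≡ 4 (mod 5).
    So t ≡ 4 (mod 5).
    Then x = 5 + 11·4 = 49, valid modulo lcm(11, 5) = 55: x ≡ 49 (mod 55).
  Combine with x ≡ 0 (mod 13): since gcd(55, 13) = 1, we get a unique residue mod 715.
    Write x = 49 + 55·t and substitute into x ≡ 0 (mod 13): 55·t ≡ 0 − 49 = -49 (mod 13).
    Reduce coefficients mod 13: 3·t ≡ 3 (mod 13).
    The inverse of 3 mod 13 is 9 (since 3·9 = 27 = 2·13 + 1), so t ≡ 9·3 = 27 ≡ 1 (mod 13).
    Then x = 49 + 55·1 = 104, valid modulo lcm(55, 13) = 715: x ≡ 104 (mod 715).
Verify: 104 mod 11 = 5 ✓, 104 mod 5 = 4 ✓, 104 mod 13 = 0 ✓.

x ≡ 104 (mod 715).


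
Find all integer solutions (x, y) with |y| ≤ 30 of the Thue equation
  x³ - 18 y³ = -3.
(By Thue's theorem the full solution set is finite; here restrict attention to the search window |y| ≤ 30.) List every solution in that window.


The equation is x³ - 18y³ = -3. For fixed y, x³ = 18·y³ − 3, so a solution requires the RHS to be a perfect cube.
Strategy: iterate y from -30 to 30, compute RHS = 18·y³ − 3, and check whether it is a (positive or negative) perfect cube.
Check small values of y:
  y = 0: RHS = -3 is not a perfect cube.
  y = 1: RHS = 15 is not a perfect cube.
  y = -1: RHS = -21 is not a perfect cube.
  y = 2: RHS = 141 is not a perfect cube.
  y = -2: RHS = -147 is not a perfect cube.
  y = 3: RHS = 483 is not a perfect cube.
  y = -3: RHS = -489 is not a perfect cube.
Continuing the search up to |y| = 30 finds no solutions either.
No (x, y) in the scanned range satisfies the equation.

No integer solutions with |y| ≤ 30.


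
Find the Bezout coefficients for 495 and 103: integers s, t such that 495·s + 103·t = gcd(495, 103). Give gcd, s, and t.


Euclidean algorithm on (495, 103) — divide until remainder is 0:
  495 = 4 · 103 + 83
  103 = 1 · 83 + 20
  83 = 4 · 20 + 3
  20 = 6 · 3 + 2
  3 = 1 · 2 + 1
  2 = 2 · 1 + 0
gcd(495, 103) = 1.
Track Bezout coefficients alongside the remainders: start with r₀ = 495 = a·1 + b·0 (s = 1, t = 0) and r₁ = 103 = a·0 + b·1 (s = 0, t = 1); each new remainder r_{k+1} = r_{k-1} − q_k·r_k inherits s_{k+1} = s_{k-1} − q_k·s_k, t_{k+1} = t_{k-1} − q_k·t_k, so r_k = a·s_k + b·t_k at every step:
  q = 4: r = 83, s = 1 − 4·0 = 1, t = 0 − 4·1 = -4  (check: 495·1 + 103·(-4) = 83)
  q = 1: r = 20, s = 0 − 1·1 = -1, t = 1 − 1·(-4) = 5  (check: 495·(-1) + 103·5 = 20)
  q = 4: r = 3, s = 1 − 4·(-1) = 5, t = -4 − 4·5 = -24  (check: 495·5 + 103·(-24) = 3)
  q = 6: r = 2, s = -1 − 6·5 = -31, t = 5 − 6·(-24) = 149  (check: 495·(-31) + 103·149 = 2)
  q = 1: r = 1, s = 5 − 1·(-31) = 36, t = -24 − 1·149 = -173  (check: 495·36 + 103·(-173) = 1)
The row with r = 1 (the gcd) gives the Bezout coefficients s = 36, t = -173.
Result: 495 · (36) + 103 · (-173) = 1.

gcd(495, 103) = 1; s = 36, t = -173 (check: 495·36 + 103·(-173) = 1).


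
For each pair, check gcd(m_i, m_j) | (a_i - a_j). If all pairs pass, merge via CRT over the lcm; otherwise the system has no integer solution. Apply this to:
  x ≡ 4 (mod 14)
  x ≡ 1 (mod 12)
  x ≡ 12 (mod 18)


Moduli 14, 12, 18 are not pairwise coprime, so CRT works modulo lcm(m_i) when all pairwise compatibility conditions hold.
Pairwise compatibility: gcd(m_i, m_j) must divide a_i - a_j for every pair.
Merge one congruence at a time:
  Start: x ≡ 4 (mod 14).
  Combine with x ≡ 1 (mod 12): gcd(14, 12) = 2, and 1 - 4 = -3 is NOT divisible by 2.
    ⇒ system is inconsistent (no integer solution).

No solution (the system is inconsistent).


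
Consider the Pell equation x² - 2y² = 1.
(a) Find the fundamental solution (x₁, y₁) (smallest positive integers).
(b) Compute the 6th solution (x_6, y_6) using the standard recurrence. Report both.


Step 1: Find the fundamental solution (x₁, y₁) of x² - 2y² = 1.
  Expand √2 as a continued fraction. a₀ = ⌊√2⌋ = 1; iterate m_{k+1} = d_k·a_k − m_k, d_{k+1} = (2 − m_{k+1}²)/d_k, a_{k+1} = ⌊(a₀ + m_{k+1})/d_{k+1}⌋ (starting m₀ = 0, d₀ = 1), with convergents p_k = a_k·p_{k-1} + p_{k-2}, q_k = a_k·q_{k-1} + q_{k-2} (p₋₁ = 1, q₋₁ = 0):
  k = 0: a₀ = 1; p₀/q₀ = 1/1; p₀² − 2·q₀² = 1 − 2 = -1.
  k = 1: m = 1, d = 1, a = ⌊(1 + 1)/1⌋ = 2; p/q = (2·1 + 1)/(2·1 + 0) = 3/2; p² − 2·q² = 9 − 8 = 1.
  The first convergent with p² − 2·q² = 1 gives the fundamental solution (x₁, y₁) = (3, 2).
Step 2: Apply the recurrence (x_{n+1}, y_{n+1}) = (x₁x_n + 2y₁y_n, x₁y_n + y₁x_n) repeatedly.
  From (x_1, y_1) = (3, 2): x_2 = 3·3 + 2·2·2 = 17; y_2 = 3·2 + 2·3 = 12.
  From (x_2, y_2) = (17, 12): x_3 = 3·17 + 2·2·12 = 99; y_3 = 3·12 + 2·17 = 70.
  From (x_3, y_3) = (99, 70): x_4 = 3·99 + 2·2·70 = 577; y_4 = 3·70 + 2·99 = 408.
  From (x_4, y_4) = (577, 408): x_5 = 3·577 + 2·2·408 = 3363; y_5 = 3·408 + 2·577 = 2378.
  From (x_5, y_5) = (3363, 2378): x_6 = 3·3363 + 2·2·2378 = 19601; y_6 = 3·2378 + 2·3363 = 13860.
Step 3: Verify x_6² - 2·y_6² = 384199201 - 384199200 = 1 (should be 1). ✓

(x_1, y_1) = (3, 2); (x_6, y_6) = (19601, 13860).


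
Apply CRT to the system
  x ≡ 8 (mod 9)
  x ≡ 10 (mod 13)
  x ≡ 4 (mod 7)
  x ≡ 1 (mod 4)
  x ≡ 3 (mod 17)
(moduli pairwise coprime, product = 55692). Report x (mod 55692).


Product of moduli M = 9 · 13 · 7 · 4 · 17 = 55692.
Merge one congruence at a time:
  Start: x ≡ 8 (mod 9).
  Combine with x ≡ 10 (mod 13); new modulus lcm = 117.
    Write x = 8 + 9·t and substitute into x ≡ 10 (mod 13): 9·t ≡ 10 − 8 = 2 (mod 13).
    The inverse of 9 mod 13 is 3 (since 9·3 = 27 = 2·13 + 1), so t ≡ 3·2 = 6 ≡ 6 (mod 13).
    Then x = 8 + 9·6 = 62, valid modulo lcm(9, 13) = 117: x ≡ 62 (mod 117).
  Combine with x ≡ 4 (mod 7); new modulus lcm = 819.
    Write x = 62 + 117·t and substitute into x ≡ 4 (mod 7): 117·t ≡ 4 − 62 = -58 (mod 7).
    Reduce coefficients mod 7: 5·t ≡ 5 (mod 7).
    The inverse of 5 mod 7 is 3 (since 5·3 = 15 = 2·7 + 1), so t ≡ 3·5 = 15 ≡ 1 (mod 7).
    Then x = 62 + 117·1 = 179, valid modulo lcm(117, 7) = 819: x ≡ 179 (mod 819).
  Combine with x ≡ 1 (mod 4); new modulus lcm = 3276.
    Write x = 179 + 819·t and substitute into x ≡ 1 (mod 4): 819·t ≡ 1 − 179 = -178 (mod 4).
    Reduce coefficients mod 4: 3·t ≡ 2 (mod 4).
    The inverse of 3 mod 4 is 3 (since 3·3 = 9 = 2·4 + 1), so t ≡ 3·2 = 6 ≡ 2 (mod 4).
    Then x = 179 + 819·2 = 1817, valid modulo lcm(819, 4) = 3276: x ≡ 1817 (mod 3276).
  Combine with x ≡ 3 (mod 17); new modulus lcm = 55692.
    Write x = 1817 + 3276·t and substitute into x ≡ 3 (mod 17): 3276·t ≡ 3 − 1817 = -1814 (mod 17).
    Reduce coefficients mod 17: 12·t ≡ 5 (mod 17).
    The inverse of 12 mod 17 is 10 (since 12·10 = 120 = 7·17 + 1), so t ≡ 10·5 = 50 ≡ 16 (mod 17).
    Then x = 1817 + 3276·16 = 54233, valid modulo lcm(3276, 17) = 55692: x ≡ 54233 (mod 55692).
Verify against each original: 54233 mod 9 = 8, 54233 mod 13 = 10, 54233 mod 7 = 4, 54233 mod 4 = 1, 54233 mod 17 = 3.

x ≡ 54233 (mod 55692).


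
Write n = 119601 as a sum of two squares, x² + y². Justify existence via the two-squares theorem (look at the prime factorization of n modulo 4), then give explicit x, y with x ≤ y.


Step 1: Factor n = 119601 = 3^2 · 97 · 137.
Step 2: Check the mod-4 condition on each prime factor: 3 ≡ 3 (mod 4), exponent 2 (must be even); 97 ≡ 1 (mod 4), exponent 1; 137 ≡ 1 (mod 4), exponent 1.
All primes ≡ 3 (mod 4) appear to even exponent (or don't appear), so by the two-squares theorem n IS expressible as a sum of two squares.
Step 3: Build a representation. Group n = k² · m with k = 3 and m = 97 · 137 = 13289 (a product of primes ≡ 1 (mod 4)); a representation of m scales to one of n via (k·x)² + (k·y)² = k²(x² + y²). Each prime p ≡ 1 (mod 4) is itself a sum of two squares; find a² by testing p − a² for a perfect square:
  97: 97 − 1² = 96, 97 − 2² = 93, 97 − 3² = 88, 97 − 4² = 81 = 9² ⇒ 97 = 4² + 9².
  137: 137 − 1² = 136, 137 − 2² = 133, 137 − 3² = 128, 137 − 4² = 121 = 11² ⇒ 137 = 4² + 11².
  Combine using the Brahmagupta–Fibonacci identity (a² + b²)(c² + d²) = (ac − bd)² + (ad + bc)² = (ac + bd)² + (ad − bc)²:
  97 · 137 = 13289: from (4² + 9²)(4² + 11²), take (4·4 − 9·11, 4·11 + 9·4) = (16 − 99, 44 + 36) = (-83, 80); dropping signs (only squares matter) gives (83, 80); check 83² + 80² = 6889 + 6400 = 13289 ✓.
  Scale by k = 3: (3·83, 3·80) = (249, 240).
Step 4: Order so x ≤ y and verify: 240² + 249² = 57600 + 62001 = 119601 = n. ✓

n = 119601 = 240² + 249² (one valid representation with x ≤ y).


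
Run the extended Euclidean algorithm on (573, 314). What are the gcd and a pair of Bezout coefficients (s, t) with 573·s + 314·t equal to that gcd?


Euclidean algorithm on (573, 314) — divide until remainder is 0:
  573 = 1 · 314 + 259
  314 = 1 · 259 + 55
  259 = 4 · 55 + 39
  55 = 1 · 39 + 16
  39 = 2 · 16 + 7
  16 = 2 · 7 + 2
  7 = 3 · 2 + 1
  2 = 2 · 1 + 0
gcd(573, 314) = 1.
Track Bezout coefficients alongside the remainders: start with r₀ = 573 = a·1 + b·0 (s = 1, t = 0) and r₁ = 314 = a·0 + b·1 (s = 0, t = 1); each new remainder r_{k+1} = r_{k-1} − q_k·r_k inherits s_{k+1} = s_{k-1} − q_k·s_k, t_{k+1} = t_{k-1} − q_k·t_k, so r_k = a·s_k + b·t_k at every step:
  q = 1: r = 259, s = 1 − 1·0 = 1, t = 0 − 1·1 = -1  (check: 573·1 + 314·(-1) = 259)
  q = 1: r = 55, s = 0 − 1·1 = -1, t = 1 − 1·(-1) = 2  (check: 573·(-1) + 314·2 = 55)
  q = 4: r = 39, s = 1 − 4·(-1) = 5, t = -1 − 4·2 = -9  (check: 573·5 + 314·(-9) = 39)
  q = 1: r = 16, s = -1 − 1·5 = -6, t = 2 − 1·(-9) = 11  (check: 573·(-6) + 314·11 = 16)
  q = 2: r = 7, s = 5 − 2·(-6) = 17, t = -9 − 2·11 = -31  (check: 573·17 + 314·(-31) = 7)
  q = 2: r = 2, s = -6 − 2·17 = -40, t = 11 − 2·(-31) = 73  (check: 573·(-40) + 314·73 = 2)
  q = 3: r = 1, s = 17 − 3·(-40) = 137, t = -31 − 3·73 = -250  (check: 573·137 + 314·(-250) = 1)
The row with r = 1 (the gcd) gives the Bezout coefficients s = 137, t = -250.
Result: 573 · (137) + 314 · (-250) = 1.

gcd(573, 314) = 1; s = 137, t = -250 (check: 573·137 + 314·(-250) = 1).


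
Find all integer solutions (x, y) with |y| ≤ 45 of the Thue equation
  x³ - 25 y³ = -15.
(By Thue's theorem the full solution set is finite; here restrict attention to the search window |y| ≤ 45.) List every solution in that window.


The equation is x³ - 25y³ = -15. For fixed y, x³ = 25·y³ − 15, so a solution requires the RHS to be a perfect cube.
Strategy: iterate y from -45 to 45, compute RHS = 25·y³ − 15, and check whether it is a (positive or negative) perfect cube.
Check small values of y:
  y = 0: RHS = -15 is not a perfect cube.
  y = 1: RHS = 10 is not a perfect cube.
  y = -1: RHS = -40 is not a perfect cube.
  y = 2: RHS = 185 is not a perfect cube.
  y = -2: RHS = -215 is not a perfect cube.
  y = 3: RHS = 660 is not a perfect cube.
  y = -3: RHS = -690 is not a perfect cube.
Continuing the search up to |y| = 45 finds no solutions either.
No (x, y) in the scanned range satisfies the equation.

No integer solutions with |y| ≤ 45.


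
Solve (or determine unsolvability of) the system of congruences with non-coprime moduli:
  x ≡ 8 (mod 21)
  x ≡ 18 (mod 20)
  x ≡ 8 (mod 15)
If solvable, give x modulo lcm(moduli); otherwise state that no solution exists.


Moduli 21, 20, 15 are not pairwise coprime, so CRT works modulo lcm(m_i) when all pairwise compatibility conditions hold.
Pairwise compatibility: gcd(m_i, m_j) must divide a_i - a_j for every pair.
Merge one congruence at a time:
  Start: x ≡ 8 (mod 21).
  Combine with x ≡ 18 (mod 20): gcd(21, 20) = 1; 18 - 8 = 10, which IS divisible by 1, so compatible.
    Write x = 8 + 21·t and substitute into x ≡ 18 (mod 20): 21·t ≡ 18 − 8 = 10 (mod 20).
    Reduce coefficients mod 20: 1·t ≡ 10 (mod 20).
    So t ≡ 10 (mod 20).
    Then x = 8 + 21·10 = 218, valid modulo lcm(21, 20) = 420: x ≡ 218 (mod 420).
  Combine with x ≡ 8 (mod 15): gcd(420, 15) = 15; 8 - 218 = -210, which IS divisible by 15, so compatible.
    Write x = 218 + 420·t and substitute into x ≡ 8 (mod 15): 420·t ≡ 8 − 218 = -210 (mod 15).
    Divide the congruence (and modulus) by g = 15: 28·t ≡ -14 (mod 1).
    Modulo 1 every t works; take t = 0.
    Then x = 218 + 420·0 = 218, valid modulo lcm(420, 15) = 420: x ≡ 218 (mod 420).
Verify: 218 mod 21 = 8, 218 mod 20 = 18, 218 mod 15 = 8.

x ≡ 218 (mod 420).


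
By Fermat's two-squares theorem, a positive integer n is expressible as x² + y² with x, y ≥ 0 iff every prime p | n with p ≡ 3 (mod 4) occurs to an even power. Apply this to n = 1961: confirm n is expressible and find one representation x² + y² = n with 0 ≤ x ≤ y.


Step 1: Factor n = 1961 = 37 · 53.
Step 2: Check the mod-4 condition on each prime factor: 37 ≡ 1 (mod 4), exponent 1; 53 ≡ 1 (mod 4), exponent 1.
All primes ≡ 3 (mod 4) appear to even exponent (or don't appear), so by the two-squares theorem n IS expressible as a sum of two squares.
Step 3: Build a representation. Here n = 37 · 53 is a product of primes ≡ 1 (mod 4). Each prime p ≡ 1 (mod 4) is itself a sum of two squares; find a² by testing p − a² for a perfect square:
  37: 37 − 1² = 36 = 6² ⇒ 37 = 1² + 6².
  53: 53 − 1² = 52, 53 − 2² = 49 = 7² ⇒ 53 = 2² + 7².
  Combine using the Brahmagupta–Fibonacci identity (a² + b²)(c² + d²) = (ac − bd)² + (ad + bc)² = (ac + bd)² + (ad − bc)²:
  37 · 53 = 1961: from (1² + 6²)(2² + 7²), take (1·2 − 6·7, 1·7 + 6·2) = (2 − 42, 7 + 12) = (-40, 19); dropping signs (only squares matter) gives (40, 19); check 40² + 19² = 1600 + 361 = 1961 ✓.
Step 4: Order so x ≤ y and verify: 19² + 40² = 361 + 1600 = 1961 = n. ✓

n = 1961 = 19² + 40² (one valid representation with x ≤ y).


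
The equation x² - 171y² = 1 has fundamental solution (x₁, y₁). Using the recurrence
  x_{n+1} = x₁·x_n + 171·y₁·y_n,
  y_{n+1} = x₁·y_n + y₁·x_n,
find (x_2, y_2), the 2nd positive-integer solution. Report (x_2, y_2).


Step 1: Find the fundamental solution (x₁, y₁) of x² - 171y² = 1.
  Expand √171 as a continued fraction. a₀ = ⌊√171⌋ = 13; iterate m_{k+1} = d_k·a_k − m_k, d_{k+1} = (171 − m_{k+1}²)/d_k, a_{k+1} = ⌊(a₀ + m_{k+1})/d_{k+1}⌋ (starting m₀ = 0, d₀ = 1), with convergents p_k = a_k·p_{k-1} + p_{k-2}, q_k = a_k·q_{k-1} + q_{k-2} (p₋₁ = 1, q₋₁ = 0):
  k = 0: a₀ = 13; p₀/q₀ = 13/1; p₀² − 171·q₀² = 169 − 171 = -2.
  k = 1: m = 13, d = 2, a = ⌊(13 + 13)/2⌋ = 13; p/q = (13·13 + 1)/(13·1 + 0) = 170/13; p² − 171·q² = 28900 − 28899 = 1.
  The first convergent with p² − 171·q² = 1 gives the fundamental solution (x₁, y₁) = (170, 13).
Step 2: Apply the recurrence (x_{n+1}, y_{n+1}) = (x₁x_n + 171y₁y_n, x₁y_n + y₁x_n) repeatedly.
  From (x_1, y_1) = (170, 13): x_2 = 170·170 + 171·13·13 = 57799; y_2 = 170·13 + 13·170 = 4420.
Step 3: Verify x_2² - 171·y_2² = 3340724401 - 3340724400 = 1 (should be 1). ✓

(x_1, y_1) = (170, 13); (x_2, y_2) = (57799, 4420).


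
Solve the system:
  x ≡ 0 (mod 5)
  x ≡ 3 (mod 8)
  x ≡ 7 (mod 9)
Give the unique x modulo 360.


Moduli 5, 8, 9 are pairwise coprime; by CRT there is a unique solution modulo M = 5 · 8 · 9 = 360.
Solve pairwise, accumulating the modulus:
  Start with x ≡ 0 (mod 5).
  Combine with x ≡ 3 (mod 8): since gcd(5, 8) = 1, we get a unique residue mod 40.
    Write x = 0 + 5·t and substitute into x ≡ 3 (mod 8): 5·t ≡ 3 − 0 = 3 (mod 8).
    The inverse of 5 mod 8 is 5 (since 5·5 = 25 = 3·8 + 1), so t ≡ 5·3 = 15 ≡ 7 (mod 8).
    Then x = 0 + 5·7 = 35, valid modulo lcm(5, 8) = 40: x ≡ 35 (mod 40).
  Combine with x ≡ 7 (mod 9): since gcd(40, 9) = 1, we get a unique residue mod 360.
    Write x = 35 + 40·t and substitute into x ≡ 7 (mod 9): 40·t ≡ 7 − 35 = -28 (mod 9).
    Reduce coefficients mod 9: 4·t ≡ 8 (mod 9).
    The inverse of 4 mod 9 is 7 (since 4·7 = 28 = 3·9 + 1), so t ≡ 7·8 = 56 ≡ 2 (mod 9).
    Then x = 35 + 40·2 = 115, valid modulo lcm(40, 9) = 360: x ≡ 115 (mod 360).
Verify: 115 mod 5 = 0 ✓, 115 mod 8 = 3 ✓, 115 mod 9 = 7 ✓.

x ≡ 115 (mod 360).


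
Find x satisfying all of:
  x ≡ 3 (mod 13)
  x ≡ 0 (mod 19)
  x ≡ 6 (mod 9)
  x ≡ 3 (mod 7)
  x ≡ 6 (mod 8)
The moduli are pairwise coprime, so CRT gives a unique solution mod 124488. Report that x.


Product of moduli M = 13 · 19 · 9 · 7 · 8 = 124488.
Merge one congruence at a time:
  Start: x ≡ 3 (mod 13).
  Combine with x ≡ 0 (mod 19); new modulus lcm = 247.
    Write x = 3 + 13·t and substitute into x ≡ 0 (mod 19): 13·t ≡ 0 − 3 = -3 (mod 19).
    Reduce coefficients mod 19: 13·t ≡ 16 (mod 19).
    The inverse of 13 mod 19 is 3 (since 13·3 = 39 = 2·19 + 1), so t ≡ 3·16 = 48 ≡ 10 (mod 19).
    Then x = 3 + 13·10 = 133, valid modulo lcm(13, 19) = 247: x ≡ 133 (mod 247).
  Combine with x ≡ 6 (mod 9); new modulus lcm = 2223.
    Write x = 133 + 247·t and substitute into x ≡ 6 (mod 9): 247·t ≡ 6 − 133 = -127 (mod 9).
    Reduce coefficients mod 9: 4·t ≡ 8 (mod 9).
    The inverse of 4 mod 9 is 7 (since 4·7 = 28 = 3·9 + 1), so t ≡ 7·8 = 56 ≡ 2 (mod 9).
    Then x = 133 + 247·2 = 627, valid modulo lcm(247, 9) = 2223: x ≡ 627 (mod 2223).
  Combine with x ≡ 3 (mod 7); new modulus lcm = 15561.
    Write x = 627 + 2223·t and substitute into x ≡ 3 (mod 7): 2223·t ≡ 3 − 627 = -624 (mod 7).
    Reduce coefficients mod 7: 4·t ≡ 6 (mod 7).
    The inverse of 4 mod 7 is 2 (since 4·2 = 8 = 1·7 + 1), so t ≡ 2·6 = 12 ≡ 5 (mod 7).
    Then x = 627 + 2223·5 = 11742, valid modulo lcm(2223, 7) = 15561: x ≡ 11742 (mod 15561).
  Combine with x ≡ 6 (mod 8); new modulus lcm = 124488.
    Write x = 11742 + 15561·t and substitute into x ≡ 6 (mod 8): 15561·t ≡ 6 − 11742 = -11736 (mod 8).
    Reduce coefficients mod 8: 1·t ≡ 0 (mod 8).
    So t ≡ 0 (mod 8).
    Then x = 11742 + 15561·0 = 11742, valid modulo lcm(15561, 8) = 124488: x ≡ 11742 (mod 124488).
Verify against each original: 11742 mod 13 = 3, 11742 mod 19 = 0, 11742 mod 9 = 6, 11742 mod 7 = 3, 11742 mod 8 = 6.

x ≡ 11742 (mod 124488).


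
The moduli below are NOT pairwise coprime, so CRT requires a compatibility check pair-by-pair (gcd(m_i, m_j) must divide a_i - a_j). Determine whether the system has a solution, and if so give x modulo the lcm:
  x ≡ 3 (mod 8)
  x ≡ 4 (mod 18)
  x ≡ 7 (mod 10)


Moduli 8, 18, 10 are not pairwise coprime, so CRT works modulo lcm(m_i) when all pairwise compatibility conditions hold.
Pairwise compatibility: gcd(m_i, m_j) must divide a_i - a_j for every pair.
Merge one congruence at a time:
  Start: x ≡ 3 (mod 8).
  Combine with x ≡ 4 (mod 18): gcd(8, 18) = 2, and 4 - 3 = 1 is NOT divisible by 2.
    ⇒ system is inconsistent (no integer solution).

No solution (the system is inconsistent).


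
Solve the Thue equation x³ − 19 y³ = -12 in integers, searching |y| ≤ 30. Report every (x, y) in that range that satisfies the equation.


The equation is x³ - 19y³ = -12. For fixed y, x³ = 19·y³ − 12, so a solution requires the RHS to be a perfect cube.
Strategy: iterate y from -30 to 30, compute RHS = 19·y³ − 12, and check whether it is a (positive or negative) perfect cube.
Check small values of y:
  y = 0: RHS = -12 is not a perfect cube.
  y = 1: RHS = 7 is not a perfect cube.
  y = -1: RHS = -31 is not a perfect cube.
  y = 2: RHS = 140 is not a perfect cube.
  y = -2: RHS = -164 is not a perfect cube.
  y = 3: RHS = 501 is not a perfect cube.
  y = -3: RHS = -525 is not a perfect cube.
Continuing the search up to |y| = 30 finds no solutions either.
No (x, y) in the scanned range satisfies the equation.

No integer solutions with |y| ≤ 30.


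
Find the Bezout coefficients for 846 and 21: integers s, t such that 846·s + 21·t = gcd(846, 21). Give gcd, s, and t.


Euclidean algorithm on (846, 21) — divide until remainder is 0:
  846 = 40 · 21 + 6
  21 = 3 · 6 + 3
  6 = 2 · 3 + 0
gcd(846, 21) = 3.
Track Bezout coefficients alongside the remainders: start with r₀ = 846 = a·1 + b·0 (s = 1, t = 0) and r₁ = 21 = a·0 + b·1 (s = 0, t = 1); each new remainder r_{k+1} = r_{k-1} − q_k·r_k inherits s_{k+1} = s_{k-1} − q_k·s_k, t_{k+1} = t_{k-1} − q_k·t_k, so r_k = a·s_k + b·t_k at every step:
  q = 40: r = 6, s = 1 − 40·0 = 1, t = 0 − 40·1 = -40  (check: 846·1 + 21·(-40) = 6)
  q = 3: r = 3, s = 0 − 3·1 = -3, t = 1 − 3·(-40) = 121  (check: 846·(-3) + 21·121 = 3)
The row with r = 3 (the gcd) gives the Bezout coefficients s = -3, t = 121.
Result: 846 · (-3) + 21 · (121) = 3.

gcd(846, 21) = 3; s = -3, t = 121 (check: 846·(-3) + 21·121 = 3).


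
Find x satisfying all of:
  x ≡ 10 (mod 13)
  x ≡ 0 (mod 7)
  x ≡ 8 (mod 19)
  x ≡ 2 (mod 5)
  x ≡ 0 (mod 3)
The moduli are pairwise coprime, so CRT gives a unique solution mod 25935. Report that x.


Product of moduli M = 13 · 7 · 19 · 5 · 3 = 25935.
Merge one congruence at a time:
  Start: x ≡ 10 (mod 13).
  Combine with x ≡ 0 (mod 7); new modulus lcm = 91.
    Write x = 10 + 13·t and substitute into x ≡ 0 (mod 7): 13·t ≡ 0 − 10 = -10 (mod 7).
    Reduce coefficients mod 7: 6·t ≡ 4 (mod 7).
    The inverse of 6 mod 7 is 6 (since 6·6 = 36 = 5·7 + 1), so t ≡ 6·4 = 24 ≡ 3 (mod 7).
    Then x = 10 + 13·3 = 49, valid modulo lcm(13, 7) = 91: x ≡ 49 (mod 91).
  Combine with x ≡ 8 (mod 19); new modulus lcm = 1729.
    Write x = 49 + 91·t and substitute into x ≡ 8 (mod 19): 91·t ≡ 8 − 49 = -41 (mod 19).
    Reduce coefficients mod 19: 15·t ≡ 16 (mod 19).
    The inverse of 15 mod 19 is 14 (since 15·14 = 210 = 11·19 + 1), so t ≡ 14·16 = 224 ≡ 15 (mod 19).
    Then x = 49 + 91·15 = 1414, valid modulo lcm(91, 19) = 1729: x ≡ 1414 (mod 1729).
  Combine with x ≡ 2 (mod 5); new modulus lcm = 8645.
    Write x = 1414 + 1729·t and substitute into x ≡ 2 (mod 5): 1729·t ≡ 2 − 1414 = -1412 (mod 5).
    Reduce coefficients mod 5: 4·t ≡ 3 (mod 5).
    The inverse of 4 mod 5 is 4 (since 4·4 = 16 = 3·5 + 1), so t ≡ 4·3 = 12 ≡ 2 (mod 5).
    Then x = 1414 + 1729·2 = 4872, valid modulo lcm(1729, 5) = 8645: x ≡ 4872 (mod 8645).
  Combine with x ≡ 0 (mod 3); new modulus lcm = 25935.
    Write x = 4872 + 8645·t and substitute into x ≡ 0 (mod 3): 8645·t ≡ 0 − 4872 = -4872 (mod 3).
    Reduce coefficients mod 3: 2·t ≡ 0 (mod 3).
    The inverse of 2 mod 3 is 2 (since 2·2 = 4 = 1·3 + 1), so t ≡ 2·0 = 0 ≡ 0 (mod 3).
    Then x = 4872 + 8645·0 = 4872, valid modulo lcm(8645, 3) = 25935: x ≡ 4872 (mod 25935).
Verify against each original: 4872 mod 13 = 10, 4872 mod 7 = 0, 4872 mod 19 = 8, 4872 mod 5 = 2, 4872 mod 3 = 0.

x ≡ 4872 (mod 25935).


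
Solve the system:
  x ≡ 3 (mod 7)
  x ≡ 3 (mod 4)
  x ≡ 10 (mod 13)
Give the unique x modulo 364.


Moduli 7, 4, 13 are pairwise coprime; by CRT there is a unique solution modulo M = 7 · 4 · 13 = 364.
Solve pairwise, accumulating the modulus:
  Start with x ≡ 3 (mod 7).
  Combine with x ≡ 3 (mod 4): since gcd(7, 4) = 1, we get a unique residue mod 28.
    Write x = 3 + 7·t and substitute into x ≡ 3 (mod 4): 7·t ≡ 3 − 3 = 0 (mod 4).
    Reduce coefficients mod 4: 3·t ≡ 0 (mod 4).
    The inverse of 3 mod 4 is 3 (since 3·3 = 9 = 2·4 + 1), so t ≡ 3·0 = 0 ≡ 0 (mod 4).
    Then x = 3 + 7·0 = 3, valid modulo lcm(7, 4) = 28: x ≡ 3 (mod 28).
  Combine with x ≡ 10 (mod 13): since gcd(28, 13) = 1, we get a unique residue mod 364.
    Write x = 3 + 28·t and substitute into x ≡ 10 (mod 13): 28·t ≡ 10 − 3 = 7 (mod 13).
    Reduce coefficients mod 13: 2·t ≡ 7 (mod 13).
    The inverse of 2 mod 13 is 7 (since 2·7 = 14 = 1·13 + 1), so t ≡ 7·7 = 49 ≡ 10 (mod 13).
    Then x = 3 + 28·10 = 283, valid modulo lcm(28, 13) = 364: x ≡ 283 (mod 364).
Verify: 283 mod 7 = 3 ✓, 283 mod 4 = 3 ✓, 283 mod 13 = 10 ✓.

x ≡ 283 (mod 364).


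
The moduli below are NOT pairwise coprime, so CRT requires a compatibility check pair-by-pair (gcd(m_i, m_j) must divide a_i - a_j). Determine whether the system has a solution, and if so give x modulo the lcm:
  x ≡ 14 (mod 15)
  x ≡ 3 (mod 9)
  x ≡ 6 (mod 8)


Moduli 15, 9, 8 are not pairwise coprime, so CRT works modulo lcm(m_i) when all pairwise compatibility conditions hold.
Pairwise compatibility: gcd(m_i, m_j) must divide a_i - a_j for every pair.
Merge one congruence at a time:
  Start: x ≡ 14 (mod 15).
  Combine with x ≡ 3 (mod 9): gcd(15, 9) = 3, and 3 - 14 = -11 is NOT divisible by 3.
    ⇒ system is inconsistent (no integer solution).

No solution (the system is inconsistent).


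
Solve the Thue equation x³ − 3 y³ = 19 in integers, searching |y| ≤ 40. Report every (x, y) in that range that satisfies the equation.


The equation is x³ - 3y³ = 19. For fixed y, x³ = 3·y³ + 19, so a solution requires the RHS to be a perfect cube.
Strategy: iterate y from -40 to 40, compute RHS = 3·y³ + 19, and check whether it is a (positive or negative) perfect cube.
Check small values of y:
  y = 0: RHS = 19 is not a perfect cube.
  y = 1: RHS = 22 is not a perfect cube.
  y = -1: RHS = 16 is not a perfect cube.
  y = 2: RHS = 43 is not a perfect cube.
  y = -2: RHS = -5 is not a perfect cube.
  y = 3: RHS = 100 is not a perfect cube.
  y = -3: RHS = -62 is not a perfect cube.
Continuing the search up to |y| = 40 finds no solutions either.
No (x, y) in the scanned range satisfies the equation.

No integer solutions with |y| ≤ 40.


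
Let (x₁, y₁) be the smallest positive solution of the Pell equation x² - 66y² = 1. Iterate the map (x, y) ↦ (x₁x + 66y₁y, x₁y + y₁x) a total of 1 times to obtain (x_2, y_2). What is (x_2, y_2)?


Step 1: Find the fundamental solution (x₁, y₁) of x² - 66y² = 1.
  Expand √66 as a continued fraction. a₀ = ⌊√66⌋ = 8; iterate m_{k+1} = d_k·a_k − m_k, d_{k+1} = (66 − m_{k+1}²)/d_k, a_{k+1} = ⌊(a₀ + m_{k+1})/d_{k+1}⌋ (starting m₀ = 0, d₀ = 1), with convergents p_k = a_k·p_{k-1} + p_{k-2}, q_k = a_k·q_{k-1} + q_{k-2} (p₋₁ = 1, q₋₁ = 0):
  k = 0: a₀ = 8; p₀/q₀ = 8/1; p₀² − 66·q₀² = 64 − 66 = -2.
  k = 1: m = 8, d = 2, a = ⌊(8 + 8)/2⌋ = 8; p/q = (8·8 + 1)/(8·1 + 0) = 65/8; p² − 66·q² = 4225 − 4224 = 1.
  The first convergent with p² − 66·q² = 1 gives the fundamental solution (x₁, y₁) = (65, 8).
Step 2: Apply the recurrence (x_{n+1}, y_{n+1}) = (x₁x_n + 66y₁y_n, x₁y_n + y₁x_n) repeatedly.
  From (x_1, y_1) = (65, 8): x_2 = 65·65 + 66·8·8 = 8449; y_2 = 65·8 + 8·65 = 1040.
Step 3: Verify x_2² - 66·y_2² = 71385601 - 71385600 = 1 (should be 1). ✓

(x_1, y_1) = (65, 8); (x_2, y_2) = (8449, 1040).


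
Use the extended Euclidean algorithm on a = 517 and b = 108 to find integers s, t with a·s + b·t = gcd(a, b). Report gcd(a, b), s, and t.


Euclidean algorithm on (517, 108) — divide until remainder is 0:
  517 = 4 · 108 + 85
  108 = 1 · 85 + 23
  85 = 3 · 23 + 16
  23 = 1 · 16 + 7
  16 = 2 · 7 + 2
  7 = 3 · 2 + 1
  2 = 2 · 1 + 0
gcd(517, 108) = 1.
Track Bezout coefficients alongside the remainders: start with r₀ = 517 = a·1 + b·0 (s = 1, t = 0) and r₁ = 108 = a·0 + b·1 (s = 0, t = 1); each new remainder r_{k+1} = r_{k-1} − q_k·r_k inherits s_{k+1} = s_{k-1} − q_k·s_k, t_{k+1} = t_{k-1} − q_k·t_k, so r_k = a·s_k + b·t_k at every step:
  q = 4: r = 85, s = 1 − 4·0 = 1, t = 0 − 4·1 = -4  (check: 517·1 + 108·(-4) = 85)
  q = 1: r = 23, s = 0 − 1·1 = -1, t = 1 − 1·(-4) = 5  (check: 517·(-1) + 108·5 = 23)
  q = 3: r = 16, s = 1 − 3·(-1) = 4, t = -4 − 3·5 = -19  (check: 517·4 + 108·(-19) = 16)
  q = 1: r = 7, s = -1 − 1·4 = -5, t = 5 − 1·(-19) = 24  (check: 517·(-5) + 108·24 = 7)
  q = 2: r = 2, s = 4 − 2·(-5) = 14, t = -19 − 2·24 = -67  (check: 517·14 + 108·(-67) = 2)
  q = 3: r = 1, s = -5 − 3·14 = -47, t = 24 − 3·(-67) = 225  (check: 517·(-47) + 108·225 = 1)
The row with r = 1 (the gcd) gives the Bezout coefficients s = -47, t = 225.
Result: 517 · (-47) + 108 · (225) = 1.

gcd(517, 108) = 1; s = -47, t = 225 (check: 517·(-47) + 108·225 = 1).


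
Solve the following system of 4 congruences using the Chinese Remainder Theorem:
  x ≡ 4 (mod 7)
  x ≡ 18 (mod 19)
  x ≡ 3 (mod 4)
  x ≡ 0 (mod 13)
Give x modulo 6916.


Product of moduli M = 7 · 19 · 4 · 13 = 6916.
Merge one congruence at a time:
  Start: x ≡ 4 (mod 7).
  Combine with x ≡ 18 (mod 19); new modulus lcm = 133.
    Write x = 4 + 7·t and substitute into x ≡ 18 (mod 19): 7·t ≡ 18 − 4 = 14 (mod 19).
    The inverse of 7 mod 19 is 11 (since 7·11 = 77 = 4·19 + 1), so t ≡ 11·14 = 154 ≡ 2 (mod 19).
    Then x = 4 + 7·2 = 18, valid modulo lcm(7, 19) = 133: x ≡ 18 (mod 133).
  Combine with x ≡ 3 (mod 4); new modulus lcm = 532.
    Write x = 18 + 133·t and substitute into x ≡ 3 (mod 4): 133·t ≡ 3 − 18 = -15 (mod 4).
    Reduce coefficients mod 4: 1·t ≡ 1 (mod 4).
    So t ≡ 1 (mod 4).
    Then x = 18 + 133·1 = 151, valid modulo lcm(133, 4) = 532: x ≡ 151 (mod 532).
  Combine with x ≡ 0 (mod 13); new modulus lcm = 6916.
    Write x = 151 + 532·t and substitute into x ≡ 0 (mod 13): 532·t ≡ 0 − 151 = -151 (mod 13).
    Reduce coefficients mod 13: 12·t ≡ 5 (mod 13).
    The inverse of 12 mod 13 is 12 (since 12·12 = 144 = 11·13 + 1), so t ≡ 12·5 = 60 ≡ 8 (mod 13).
    Then x = 151 + 532·8 = 4407, valid modulo lcm(532, 13) = 6916: x ≡ 4407 (mod 6916).
Verify against each original: 4407 mod 7 = 4, 4407 mod 19 = 18, 4407 mod 4 = 3, 4407 mod 13 = 0.

x ≡ 4407 (mod 6916).


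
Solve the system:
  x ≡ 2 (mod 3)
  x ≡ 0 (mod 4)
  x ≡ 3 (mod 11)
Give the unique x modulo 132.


Moduli 3, 4, 11 are pairwise coprime; by CRT there is a unique solution modulo M = 3 · 4 · 11 = 132.
Solve pairwise, accumulating the modulus:
  Start with x ≡ 2 (mod 3).
  Combine with x ≡ 0 (mod 4): since gcd(3, 4) = 1, we get a unique residue mod 12.
    Write x = 2 + 3·t and substitute into x ≡ 0 (mod 4): 3·t ≡ 0 − 2 = -2 (mod 4).
    Reduce coefficients mod 4: 3·t ≡ 2 (mod 4).
    The inverse of 3 mod 4 is 3 (since 3·3 = 9 = 2·4 + 1), so t ≡ 3·2 = 6 ≡ 2 (mod 4).
    Then x = 2 + 3·2 = 8, valid modulo lcm(3, 4) = 12: x ≡ 8 (mod 12).
  Combine with x ≡ 3 (mod 11): since gcd(12, 11) = 1, we get a unique residue mod 132.
    Write x = 8 + 12·t and substitute into x ≡ 3 (mod 11): 12·t ≡ 3 − 8 = -5 (mod 11).
    Reduce coefficients mod 11: 1·t ≡ 6 (mod 11).
    So t ≡ 6 (mod 11).
    Then x = 8 + 12·6 = 80, valid modulo lcm(12, 11) = 132: x ≡ 80 (mod 132).
Verify: 80 mod 3 = 2 ✓, 80 mod 4 = 0 ✓, 80 mod 11 = 3 ✓.

x ≡ 80 (mod 132).


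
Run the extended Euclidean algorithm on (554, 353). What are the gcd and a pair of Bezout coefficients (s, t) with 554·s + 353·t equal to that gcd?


Euclidean algorithm on (554, 353) — divide until remainder is 0:
  554 = 1 · 353 + 201
  353 = 1 · 201 + 152
  201 = 1 · 152 + 49
  152 = 3 · 49 + 5
  49 = 9 · 5 + 4
  5 = 1 · 4 + 1
  4 = 4 · 1 + 0
gcd(554, 353) = 1.
Track Bezout coefficients alongside the remainders: start with r₀ = 554 = a·1 + b·0 (s = 1, t = 0) and r₁ = 353 = a·0 + b·1 (s = 0, t = 1); each new remainder r_{k+1} = r_{k-1} − q_k·r_k inherits s_{k+1} = s_{k-1} − q_k·s_k, t_{k+1} = t_{k-1} − q_k·t_k, so r_k = a·s_k + b·t_k at every step:
  q = 1: r = 201, s = 1 − 1·0 = 1, t = 0 − 1·1 = -1  (check: 554·1 + 353·(-1) = 201)
  q = 1: r = 152, s = 0 − 1·1 = -1, t = 1 − 1·(-1) = 2  (check: 554·(-1) + 353·2 = 152)
  q = 1: r = 49, s = 1 − 1·(-1) = 2, t = -1 − 1·2 = -3  (check: 554·2 + 353·(-3) = 49)
  q = 3: r = 5, s = -1 − 3·2 = -7, t = 2 − 3·(-3) = 11  (check: 554·(-7) + 353·11 = 5)
  q = 9: r = 4, s = 2 − 9·(-7) = 65, t = -3 − 9·11 = -102  (check: 554·65 + 353·(-102) = 4)
  q = 1: r = 1, s = -7 − 1·65 = -72, t = 11 − 1·(-102) = 113  (check: 554·(-72) + 353·113 = 1)
The row with r = 1 (the gcd) gives the Bezout coefficients s = -72, t = 113.
Result: 554 · (-72) + 353 · (113) = 1.

gcd(554, 353) = 1; s = -72, t = 113 (check: 554·(-72) + 353·113 = 1).


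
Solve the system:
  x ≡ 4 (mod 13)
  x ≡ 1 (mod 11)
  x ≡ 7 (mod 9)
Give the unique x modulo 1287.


Moduli 13, 11, 9 are pairwise coprime; by CRT there is a unique solution modulo M = 13 · 11 · 9 = 1287.
Solve pairwise, accumulating the modulus:
  Start with x ≡ 4 (mod 13).
  Combine with x ≡ 1 (mod 11): since gcd(13, 11) = 1, we get a unique residue mod 143.
    Write x = 4 + 13·t and substitute into x ≡ 1 (mod 11): 13·t ≡ 1 − 4 = -3 (mod 11).
    Reduce coefficients mod 11: 2·t ≡ 8 (mod 11).
    The inverse of 2 mod 11 is 6 (since 2·6 = 12 = 1·11 + 1), so t ≡ 6·8 = 48 ≡ 4 (mod 11).
    Then x = 4 + 13·4 = 56, valid modulo lcm(13, 11) = 143: x ≡ 56 (mod 143).
  Combine with x ≡ 7 (mod 9): since gcd(143, 9) = 1, we get a unique residue mod 1287.
    Write x = 56 + 143·t and substitute into x ≡ 7 (mod 9): 143·t ≡ 7 − 56 = -49 (mod 9).
    Reduce coefficients mod 9: 8·t ≡ 5 (mod 9).
    The inverse of 8 mod 9 is 8 (since 8·8 = 64 = 7·9 + 1), so t ≡ 8·5 = 40 ≡ 4 (mod 9).
    Then x = 56 + 143·4 = 628, valid modulo lcm(143, 9) = 1287: x ≡ 628 (mod 1287).
Verify: 628 mod 13 = 4 ✓, 628 mod 11 = 1 ✓, 628 mod 9 = 7 ✓.

x ≡ 628 (mod 1287).


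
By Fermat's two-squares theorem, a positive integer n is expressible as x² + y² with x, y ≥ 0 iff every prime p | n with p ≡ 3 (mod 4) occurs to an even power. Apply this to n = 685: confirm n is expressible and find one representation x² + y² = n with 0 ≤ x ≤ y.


Step 1: Factor n = 685 = 5 · 137.
Step 2: Check the mod-4 condition on each prime factor: 5 ≡ 1 (mod 4), exponent 1; 137 ≡ 1 (mod 4), exponent 1.
All primes ≡ 3 (mod 4) appear to even exponent (or don't appear), so by the two-squares theorem n IS expressible as a sum of two squares.
Step 3: Build a representation. Here n = 5 · 137 is a product of primes ≡ 1 (mod 4). Each prime p ≡ 1 (mod 4) is itself a sum of two squares; find a² by testing p − a² for a perfect square:
  5: 5 − 1² = 4 = 2² ⇒ 5 = 1² + 2².
  137: 137 − 1² = 136, 137 − 2² = 133, 137 − 3² = 128, 137 − 4² = 121 = 11² ⇒ 137 = 4² + 11².
  Combine using the Brahmagupta–Fibonacci identity (a² + b²)(c² + d²) = (ac − bd)² + (ad + bc)² = (ac + bd)² + (ad − bc)²:
  5 · 137 = 685: from (1² + 2²)(4² + 11²), take (1·4 − 2·11, 1·11 + 2·4) = (4 − 22, 11 + 8) = (-18, 19); dropping signs (only squares matter) gives (18, 19); check 18² + 19² = 324 + 361 = 685 ✓.
Step 4: Order so x ≤ y and verify: 18² + 19² = 324 + 361 = 685 = n. ✓

n = 685 = 18² + 19² (one valid representation with x ≤ y).
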